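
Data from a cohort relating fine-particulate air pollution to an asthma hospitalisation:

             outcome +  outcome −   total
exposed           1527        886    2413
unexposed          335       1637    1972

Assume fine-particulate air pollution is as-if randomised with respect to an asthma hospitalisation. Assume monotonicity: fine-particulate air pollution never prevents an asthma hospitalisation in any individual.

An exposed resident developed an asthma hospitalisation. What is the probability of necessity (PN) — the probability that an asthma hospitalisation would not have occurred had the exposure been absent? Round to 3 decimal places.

p₁ = P(outcome | exposed) = 1527/2413 = 0.63282
p₀ = P(outcome | unexposed) = 335/1972 = 0.16988
Under exogeneity and monotonicity, PN = (p₁ − p₀) / p₁.
PN = (0.63282 − 0.16988) / 0.63282 = 0.46294 / 0.63282 ≈ 0.7316

PN ≈ 0.732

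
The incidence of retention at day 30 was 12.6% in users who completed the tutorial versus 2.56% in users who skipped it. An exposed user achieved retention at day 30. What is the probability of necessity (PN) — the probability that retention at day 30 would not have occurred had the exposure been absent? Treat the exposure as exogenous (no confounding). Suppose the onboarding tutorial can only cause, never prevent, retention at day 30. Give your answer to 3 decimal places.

p₁ = 0.126, p₀ = 0.0256.
Under exogeneity and monotonicity, PN = (p₁ − p₀) / p₁.
PN = (0.126 − 0.0256) / 0.126 = 0.1004 / 0.126 ≈ 0.7968

PN ≈ 0.797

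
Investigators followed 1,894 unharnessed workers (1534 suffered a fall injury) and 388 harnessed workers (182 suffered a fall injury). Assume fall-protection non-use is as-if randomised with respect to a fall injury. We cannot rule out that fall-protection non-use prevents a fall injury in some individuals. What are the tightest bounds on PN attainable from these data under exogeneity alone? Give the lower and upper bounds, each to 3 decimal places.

0.421 ≤ PN ≤ 0.656

p₁ = P(outcome | exposed) = 1534/1894 = 0.80993
p₀ = P(outcome | unexposed) = 182/388 = 0.46907
Under exogeneity alone the bounds on PN are max{0,(p₁−p₀)/p₁} ≤ PN ≤ min{1,(1−p₀)/p₁}.
  lower = (p₁ − p₀)/p₁ = 0.34085 / 0.80993 ≈ 0.4208
  upper = min{1, (1 − p₀)/p₁} = 0.53093 / 0.80993 ≈ 0.6555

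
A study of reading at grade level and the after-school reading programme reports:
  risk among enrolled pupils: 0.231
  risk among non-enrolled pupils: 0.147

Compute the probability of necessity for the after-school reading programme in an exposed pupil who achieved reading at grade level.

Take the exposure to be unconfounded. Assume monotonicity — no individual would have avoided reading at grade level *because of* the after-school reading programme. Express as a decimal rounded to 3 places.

Let p₁ = 0.231, p₀ = 0.147.
Under exogeneity and monotonicity, PN = (p₁ − p₀) / p₁.
PN = (0.231 − 0.147) / 0.231 = 0.084 / 0.231 ≈ 0.3636

PN ≈ 0.364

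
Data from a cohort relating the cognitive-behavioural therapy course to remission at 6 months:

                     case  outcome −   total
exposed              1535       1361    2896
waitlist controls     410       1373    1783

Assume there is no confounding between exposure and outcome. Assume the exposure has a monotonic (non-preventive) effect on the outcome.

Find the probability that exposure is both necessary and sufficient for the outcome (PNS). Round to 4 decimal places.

p₁ = P(outcome | exposed) = 1535/2896 = 0.53004
p₀ = P(outcome | unexposed) = 410/1783 = 0.22995
Under exogeneity and monotonicity, PNS = p₁ − p₀.
PNS = 0.53004 − 0.22995 = 0.30009

PNS ≈ 0.3001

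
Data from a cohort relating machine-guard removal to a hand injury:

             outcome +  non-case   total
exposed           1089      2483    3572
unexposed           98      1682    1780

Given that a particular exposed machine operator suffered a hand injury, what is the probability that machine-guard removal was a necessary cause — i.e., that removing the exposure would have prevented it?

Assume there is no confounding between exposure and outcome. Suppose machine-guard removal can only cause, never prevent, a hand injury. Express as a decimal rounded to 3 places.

PN ≈ 0.819

p₁ = P(outcome | exposed) = 1089/3572 = 0.30487
p₀ = P(outcome | unexposed) = 98/1780 = 0.055056
Under exogeneity and monotonicity, PN = (p₁ − p₀) / p₁.
PN = (0.30487 − 0.055056) / 0.30487 = 0.24982 / 0.30487 ≈ 0.8194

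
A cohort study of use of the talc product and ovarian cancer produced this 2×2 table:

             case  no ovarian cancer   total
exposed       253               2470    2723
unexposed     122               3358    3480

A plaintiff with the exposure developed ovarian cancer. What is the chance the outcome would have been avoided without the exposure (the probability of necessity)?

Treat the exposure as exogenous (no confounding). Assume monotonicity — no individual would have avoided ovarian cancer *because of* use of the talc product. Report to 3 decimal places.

PN ≈ 0.623

p₁ = P(outcome | exposed) = 253/2723 = 0.092912
p₀ = P(outcome | unexposed) = 122/3480 = 0.035057
Under exogeneity and monotonicity, PN = (p₁ − p₀) / p₁.
PN = (0.092912 − 0.035057) / 0.092912 = 0.057855 / 0.092912 ≈ 0.6227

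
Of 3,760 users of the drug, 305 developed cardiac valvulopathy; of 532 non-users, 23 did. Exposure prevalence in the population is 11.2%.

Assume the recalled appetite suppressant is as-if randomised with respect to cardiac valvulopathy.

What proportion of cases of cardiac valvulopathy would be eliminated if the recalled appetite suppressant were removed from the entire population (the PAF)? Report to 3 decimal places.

PAF ≈ 0.089

p₁ = P(outcome | exposed) = 305/3760 = 0.081117
p₀ = P(outcome | unexposed) = 23/532 = 0.043233
Overall risk P(Y=1) = π·p₁ + (1−π)·p₀ = 0.112×0.081117 + 0.888×0.043233 = 0.047476.
Under exogeneity, PAF = [P(Y=1) − p₀] / P(Y=1).
PAF = (0.047476 − 0.043233) / 0.047476 ≈ 0.0894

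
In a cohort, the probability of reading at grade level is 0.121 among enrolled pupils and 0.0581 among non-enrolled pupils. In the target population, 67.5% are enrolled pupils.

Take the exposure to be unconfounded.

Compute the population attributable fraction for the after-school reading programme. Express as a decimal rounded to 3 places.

PAF ≈ 0.422

Let p₁ = 0.121, p₀ = 0.0581.
Overall risk P(Y=1) = π·p₁ + (1−π)·p₀ = 0.675×0.121 + 0.325×0.0581 = 0.10056.
Under exogeneity, PAF = [P(Y=1) − p₀] / P(Y=1).
PAF = (0.10056 − 0.0581) / 0.10056 ≈ 0.4222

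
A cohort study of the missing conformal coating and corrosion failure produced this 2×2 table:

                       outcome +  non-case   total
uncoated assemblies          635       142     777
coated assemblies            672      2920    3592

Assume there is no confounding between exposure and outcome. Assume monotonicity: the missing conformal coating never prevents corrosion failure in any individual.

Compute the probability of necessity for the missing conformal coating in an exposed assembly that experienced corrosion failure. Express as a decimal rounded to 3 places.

p₁ = P(outcome | exposed) = 635/777 = 0.81725
p₀ = P(outcome | unexposed) = 672/3592 = 0.18708
Under exogeneity and monotonicity, PN = (p₁ − p₀) / p₁.
PN = (0.81725 − 0.18708) / 0.81725 = 0.63016 / 0.81725 ≈ 0.7711

PN ≈ 0.771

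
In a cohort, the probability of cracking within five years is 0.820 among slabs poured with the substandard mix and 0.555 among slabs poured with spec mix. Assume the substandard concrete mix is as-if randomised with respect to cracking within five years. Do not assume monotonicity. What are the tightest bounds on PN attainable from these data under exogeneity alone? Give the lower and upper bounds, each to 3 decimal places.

Let p₁ = 0.82, p₀ = 0.555.
Under exogeneity alone the bounds on PN are max{0,(p₁−p₀)/p₁} ≤ PN ≤ min{1,(1−p₀)/p₁}.
  lower = (p₁ − p₀)/p₁ = 0.265 / 0.82 ≈ 0.3232
  upper = min{1, (1 − p₀)/p₁} = 0.445 / 0.82 ≈ 0.5427

0.323 ≤ PN ≤ 0.543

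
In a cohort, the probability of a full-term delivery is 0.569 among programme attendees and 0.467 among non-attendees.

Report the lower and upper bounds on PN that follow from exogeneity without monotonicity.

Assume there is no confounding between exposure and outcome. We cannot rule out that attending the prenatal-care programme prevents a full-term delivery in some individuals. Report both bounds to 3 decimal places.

Let p₁ = 0.569, p₀ = 0.467.
Under exogeneity alone the bounds on PN are max{0,(p₁−p₀)/p₁} ≤ PN ≤ min{1,(1−p₀)/p₁}.
  lower = (p₁ − p₀)/p₁ = 0.102 / 0.569 ≈ 0.1793
  upper = min{1, (1 − p₀)/p₁} = 0.533 / 0.569 ≈ 0.9367

0.179 ≤ PN ≤ 0.937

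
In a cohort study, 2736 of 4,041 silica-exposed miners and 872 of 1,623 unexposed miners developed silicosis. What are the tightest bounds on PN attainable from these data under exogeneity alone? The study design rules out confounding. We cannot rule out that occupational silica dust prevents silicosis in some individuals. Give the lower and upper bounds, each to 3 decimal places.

0.206 ≤ PN ≤ 0.683

p₁ = P(outcome | exposed) = 2736/4041 = 0.67706
p₀ = P(outcome | unexposed) = 872/1623 = 0.53728
Under exogeneity alone the bounds on PN are max{0,(p₁−p₀)/p₁} ≤ PN ≤ min{1,(1−p₀)/p₁}.
  lower = (p₁ − p₀)/p₁ = 0.13978 / 0.67706 ≈ 0.2065
  upper = min{1, (1 − p₀)/p₁} = 0.46272 / 0.67706 ≈ 0.6834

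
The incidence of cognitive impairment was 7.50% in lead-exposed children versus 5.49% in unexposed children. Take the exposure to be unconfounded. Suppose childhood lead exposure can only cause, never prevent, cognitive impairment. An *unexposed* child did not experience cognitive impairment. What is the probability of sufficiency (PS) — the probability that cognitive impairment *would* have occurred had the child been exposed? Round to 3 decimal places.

PS ≈ 0.021

p₁ = 0.075, p₀ = 0.0549.
Under exogeneity and monotonicity, PS = (p₁ − p₀) / (1 − p₀).
PS = (0.075 − 0.0549) / (1 − 0.0549) = 0.0201 / 0.9451 ≈ 0.0213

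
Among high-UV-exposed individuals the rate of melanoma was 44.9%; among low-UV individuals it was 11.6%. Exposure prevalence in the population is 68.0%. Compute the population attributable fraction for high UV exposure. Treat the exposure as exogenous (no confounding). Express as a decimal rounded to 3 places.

PAF ≈ 0.661

p₁ = 0.449, p₀ = 0.116.
Overall risk P(Y=1) = π·p₁ + (1−π)·p₀ = 0.68×0.449 + 0.32×0.116 = 0.34244.
Under exogeneity, PAF = [P(Y=1) − p₀] / P(Y=1).
PAF = (0.34244 − 0.116) / 0.34244 ≈ 0.6613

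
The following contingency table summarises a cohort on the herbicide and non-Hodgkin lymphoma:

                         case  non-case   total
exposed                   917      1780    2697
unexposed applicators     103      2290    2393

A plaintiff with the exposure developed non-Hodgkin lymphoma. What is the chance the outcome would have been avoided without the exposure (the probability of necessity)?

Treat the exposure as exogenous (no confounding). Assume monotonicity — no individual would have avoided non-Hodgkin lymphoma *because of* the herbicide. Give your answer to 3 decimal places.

p₁ = P(outcome | exposed) = 917/2697 = 0.34001
p₀ = P(outcome | unexposed) = 103/2393 = 0.043042
Under exogeneity and monotonicity, PN = (p₁ − p₀) / p₁.
PN = (0.34001 − 0.043042) / 0.34001 = 0.29697 / 0.34001 ≈ 0.8734

PN ≈ 0.873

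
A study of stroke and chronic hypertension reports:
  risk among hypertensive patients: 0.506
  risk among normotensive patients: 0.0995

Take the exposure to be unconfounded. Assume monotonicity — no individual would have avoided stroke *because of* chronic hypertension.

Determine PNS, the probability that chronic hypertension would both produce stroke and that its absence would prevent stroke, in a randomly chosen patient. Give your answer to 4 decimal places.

PNS ≈ 0.4065

Let p₁ = 0.506, p₀ = 0.0995.
Under exogeneity and monotonicity, PNS = p₁ − p₀.
PNS = 0.506 − 0.0995 = 0.4065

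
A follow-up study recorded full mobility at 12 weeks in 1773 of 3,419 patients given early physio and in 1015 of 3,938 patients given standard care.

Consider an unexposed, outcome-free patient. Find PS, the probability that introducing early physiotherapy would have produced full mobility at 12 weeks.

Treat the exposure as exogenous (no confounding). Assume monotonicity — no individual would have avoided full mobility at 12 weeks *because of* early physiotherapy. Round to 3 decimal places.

PS ≈ 0.351

p₁ = P(outcome | exposed) = 1773/3419 = 0.51857
p₀ = P(outcome | unexposed) = 1015/3938 = 0.25775
Under exogeneity and monotonicity, PS = (p₁ − p₀) / (1 − p₀).
PS = (0.51857 − 0.25775) / (1 − 0.25775) = 0.26083 / 0.74225 ≈ 0.3514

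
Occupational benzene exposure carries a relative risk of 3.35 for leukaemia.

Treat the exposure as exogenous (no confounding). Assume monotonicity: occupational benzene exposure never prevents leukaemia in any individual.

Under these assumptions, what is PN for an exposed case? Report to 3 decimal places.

Under exogeneity and monotonicity, PN = (RR − 1) / RR = 1 − 1/RR.
PN = (3.35 − 1) / 3.35 = 2.35 / 3.35 ≈ 0.7015

PN ≈ 0.701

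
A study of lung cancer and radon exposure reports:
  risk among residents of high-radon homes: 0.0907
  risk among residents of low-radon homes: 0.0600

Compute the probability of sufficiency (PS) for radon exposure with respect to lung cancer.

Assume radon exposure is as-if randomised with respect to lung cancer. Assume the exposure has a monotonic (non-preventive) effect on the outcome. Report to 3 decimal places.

Let p₁ = 0.0907, p₀ = 0.06.
Under exogeneity and monotonicity, PS = (p₁ − p₀) / (1 − p₀).
PS = (0.0907 − 0.06) / (1 − 0.06) = 0.0307 / 0.94 ≈ 0.0327

PS ≈ 0.033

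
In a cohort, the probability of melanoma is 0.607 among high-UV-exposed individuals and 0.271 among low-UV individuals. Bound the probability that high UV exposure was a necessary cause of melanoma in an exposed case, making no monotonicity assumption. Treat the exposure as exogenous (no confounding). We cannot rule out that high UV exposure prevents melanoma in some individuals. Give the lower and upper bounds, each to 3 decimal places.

0.554 ≤ PN ≤ 1.000

Let p₁ = 0.607, p₀ = 0.271.
Under exogeneity alone the bounds on PN are max{0,(p₁−p₀)/p₁} ≤ PN ≤ min{1,(1−p₀)/p₁}.
  lower = (p₁ − p₀)/p₁ = 0.336 / 0.607 ≈ 0.5535
  upper = min{1, (1 − p₀)/p₁} = 0.729 / 0.607 ≈ 1.2010 → capped at 1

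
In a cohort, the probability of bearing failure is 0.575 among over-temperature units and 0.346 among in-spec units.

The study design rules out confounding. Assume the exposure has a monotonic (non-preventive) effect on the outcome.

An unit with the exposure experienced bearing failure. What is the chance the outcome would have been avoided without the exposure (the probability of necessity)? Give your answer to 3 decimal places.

Let p₁ = 0.575, p₀ = 0.346.
Under exogeneity and monotonicity, PN = (p₁ − p₀) / p₁.
PN = (0.575 − 0.346) / 0.575 = 0.229 / 0.575 ≈ 0.3983

PN ≈ 0.398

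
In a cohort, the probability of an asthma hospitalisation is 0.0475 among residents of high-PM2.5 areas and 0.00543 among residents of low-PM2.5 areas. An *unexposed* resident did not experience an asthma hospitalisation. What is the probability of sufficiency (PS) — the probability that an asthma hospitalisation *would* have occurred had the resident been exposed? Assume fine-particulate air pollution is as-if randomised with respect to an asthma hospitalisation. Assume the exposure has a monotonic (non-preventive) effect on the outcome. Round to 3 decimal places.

PS ≈ 0.042

Let p₁ = 0.0475, p₀ = 0.00543.
Under exogeneity and monotonicity, PS = (p₁ − p₀) / (1 − p₀).
PS = (0.0475 − 0.00543) / (1 − 0.00543) = 0.04207 / 0.99457 ≈ 0.0423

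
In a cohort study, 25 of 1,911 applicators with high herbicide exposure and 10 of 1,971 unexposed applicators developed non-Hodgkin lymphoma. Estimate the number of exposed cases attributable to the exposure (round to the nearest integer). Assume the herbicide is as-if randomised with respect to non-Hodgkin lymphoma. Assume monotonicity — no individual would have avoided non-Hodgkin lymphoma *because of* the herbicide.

p₁ = P(outcome | exposed) = 25/1911 = 0.013082
p₀ = P(outcome | unexposed) = 10/1971 = 0.0050736
PN = (p₁ − p₀)/p₁ = (0.013082 − 0.0050736) / 0.013082 ≈ 0.61218.
Attributable cases ≈ PN × (exposed cases) = 0.61218 × 25 ≈ 15.30.

about 15 cases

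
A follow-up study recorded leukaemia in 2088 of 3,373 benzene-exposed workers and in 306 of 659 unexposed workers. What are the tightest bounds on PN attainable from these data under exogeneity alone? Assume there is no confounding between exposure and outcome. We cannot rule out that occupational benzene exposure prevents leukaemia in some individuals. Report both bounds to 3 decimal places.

0.250 ≤ PN ≤ 0.865

p₁ = P(outcome | exposed) = 2088/3373 = 0.61903
p₀ = P(outcome | unexposed) = 306/659 = 0.46434
Under exogeneity alone the bounds on PN are max{0,(p₁−p₀)/p₁} ≤ PN ≤ min{1,(1−p₀)/p₁}.
  lower = (p₁ − p₀)/p₁ = 0.15469 / 0.61903 ≈ 0.2499
  upper = min{1, (1 − p₀)/p₁} = 0.53566 / 0.61903 ≈ 0.8653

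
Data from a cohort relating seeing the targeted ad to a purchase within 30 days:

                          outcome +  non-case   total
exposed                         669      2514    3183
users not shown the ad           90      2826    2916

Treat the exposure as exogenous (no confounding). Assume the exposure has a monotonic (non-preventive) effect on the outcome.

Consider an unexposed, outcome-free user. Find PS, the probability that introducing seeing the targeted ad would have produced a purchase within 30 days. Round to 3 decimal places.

PS ≈ 0.185

p₁ = P(outcome | exposed) = 669/3183 = 0.21018
p₀ = P(outcome | unexposed) = 90/2916 = 0.030864
Under exogeneity and monotonicity, PS = (p₁ − p₀)/(1 − p₀).
PS = (0.21018 − 0.030864) / 0.96914 ≈ 0.1850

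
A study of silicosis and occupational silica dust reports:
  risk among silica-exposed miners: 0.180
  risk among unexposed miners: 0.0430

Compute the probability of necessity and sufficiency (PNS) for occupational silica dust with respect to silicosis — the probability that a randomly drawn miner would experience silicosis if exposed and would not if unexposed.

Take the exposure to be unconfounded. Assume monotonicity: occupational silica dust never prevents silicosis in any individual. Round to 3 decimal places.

Let p₁ = 0.18, p₀ = 0.043.
Under exogeneity and monotonicity, PNS = p₁ − p₀.
PNS = 0.18 − 0.043 = 0.137

PNS ≈ 0.137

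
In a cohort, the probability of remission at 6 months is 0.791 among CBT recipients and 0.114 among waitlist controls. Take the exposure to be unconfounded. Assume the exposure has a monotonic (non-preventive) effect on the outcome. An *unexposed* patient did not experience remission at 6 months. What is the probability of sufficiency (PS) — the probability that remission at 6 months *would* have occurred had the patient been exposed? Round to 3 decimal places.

Let p₁ = 0.791, p₀ = 0.114.
Under exogeneity and monotonicity, PS = (p₁ − p₀) / (1 − p₀).
PS = (0.791 − 0.114) / (1 − 0.114) = 0.677 / 0.886 ≈ 0.7641

PS ≈ 0.764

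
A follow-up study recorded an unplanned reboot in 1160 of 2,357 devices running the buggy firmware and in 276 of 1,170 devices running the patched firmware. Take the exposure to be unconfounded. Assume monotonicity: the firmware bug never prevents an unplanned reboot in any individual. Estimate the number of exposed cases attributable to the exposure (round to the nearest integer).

p₁ = P(outcome | exposed) = 1160/2357 = 0.49215
p₀ = P(outcome | unexposed) = 276/1170 = 0.2359
PN = (p₁ − p₀)/p₁ = (0.49215 − 0.2359) / 0.49215 ≈ 0.52068.
Attributable cases ≈ PN × (exposed cases) = 0.52068 × 1160 ≈ 603.99.

about 604 cases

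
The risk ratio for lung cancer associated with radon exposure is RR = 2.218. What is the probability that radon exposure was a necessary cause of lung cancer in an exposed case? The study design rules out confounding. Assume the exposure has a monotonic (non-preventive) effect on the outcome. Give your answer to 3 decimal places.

Under exogeneity and monotonicity, PN = (RR − 1) / RR = 1 − 1/RR.
PN = (2.218 − 1) / 2.218 = 1.218 / 2.218 ≈ 0.5491

PN ≈ 0.549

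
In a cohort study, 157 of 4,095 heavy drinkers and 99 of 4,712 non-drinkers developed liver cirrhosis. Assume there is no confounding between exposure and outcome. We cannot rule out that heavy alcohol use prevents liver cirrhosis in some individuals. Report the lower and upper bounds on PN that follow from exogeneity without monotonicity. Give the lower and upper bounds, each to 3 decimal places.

p₁ = P(outcome | exposed) = 157/4095 = 0.038339
p₀ = P(outcome | unexposed) = 99/4712 = 0.02101
Under exogeneity alone the bounds on PN are max{0,(p₁−p₀)/p₁} ≤ PN ≤ min{1,(1−p₀)/p₁}.
  lower = (p₁ − p₀)/p₁ = 0.017329 / 0.038339 ≈ 0.4520
  upper = min{1, (1 − p₀)/p₁} = 0.97899 / 0.038339 ≈ 25.5348 → capped at 1

0.452 ≤ PN ≤ 1.000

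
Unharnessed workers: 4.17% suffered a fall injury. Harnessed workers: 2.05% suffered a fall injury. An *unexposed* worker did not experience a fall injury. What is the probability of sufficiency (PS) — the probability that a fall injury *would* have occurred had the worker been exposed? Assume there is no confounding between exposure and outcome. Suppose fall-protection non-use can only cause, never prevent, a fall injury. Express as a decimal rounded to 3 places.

PS ≈ 0.022

p₁ = 0.0417, p₀ = 0.0205.
Under exogeneity and monotonicity, PS = (p₁ − p₀) / (1 − p₀).
PS = (0.0417 − 0.0205) / (1 − 0.0205) = 0.0212 / 0.9795 ≈ 0.0216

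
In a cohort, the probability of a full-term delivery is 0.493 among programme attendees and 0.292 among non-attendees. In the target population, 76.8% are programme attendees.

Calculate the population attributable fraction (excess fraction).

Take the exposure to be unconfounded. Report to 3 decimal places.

Let p₁ = 0.493, p₀ = 0.292.
Overall risk P(Y=1) = π·p₁ + (1−π)·p₀ = 0.768×0.493 + 0.232×0.292 = 0.44637.
Under exogeneity, PAF = [P(Y=1) − p₀] / P(Y=1).
PAF = (0.44637 − 0.292) / 0.44637 ≈ 0.3458

PAF ≈ 0.346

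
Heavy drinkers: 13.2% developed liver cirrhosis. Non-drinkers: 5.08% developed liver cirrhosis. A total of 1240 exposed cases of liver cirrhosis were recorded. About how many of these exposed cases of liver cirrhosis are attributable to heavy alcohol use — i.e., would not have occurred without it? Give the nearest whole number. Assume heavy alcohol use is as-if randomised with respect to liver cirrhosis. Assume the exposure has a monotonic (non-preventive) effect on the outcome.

p₁ = 0.132, p₀ = 0.0508.
PN = (p₁ − p₀)/p₁ = (0.132 − 0.0508) / 0.132 ≈ 0.61515.
Attributable cases ≈ PN × (exposed cases) = 0.61515 × 1240 ≈ 762.79.

about 763 cases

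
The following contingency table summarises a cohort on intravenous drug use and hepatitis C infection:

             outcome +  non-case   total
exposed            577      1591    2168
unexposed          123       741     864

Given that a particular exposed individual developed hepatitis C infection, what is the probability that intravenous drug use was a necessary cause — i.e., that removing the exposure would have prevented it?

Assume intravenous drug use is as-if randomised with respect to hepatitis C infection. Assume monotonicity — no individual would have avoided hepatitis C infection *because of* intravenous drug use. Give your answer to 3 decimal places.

p₁ = P(outcome | exposed) = 577/2168 = 0.26614
p₀ = P(outcome | unexposed) = 123/864 = 0.14236
Under exogeneity and monotonicity, PN = (p₁ − p₀)/p₁.
PN = (0.26614 − 0.14236) / 0.26614 ≈ 0.4651

PN ≈ 0.465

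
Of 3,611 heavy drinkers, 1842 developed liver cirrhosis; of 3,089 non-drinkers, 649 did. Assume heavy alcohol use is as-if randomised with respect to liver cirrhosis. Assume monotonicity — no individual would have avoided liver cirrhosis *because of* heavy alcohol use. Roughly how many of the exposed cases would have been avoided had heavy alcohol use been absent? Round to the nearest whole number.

about 1083 cases

p₁ = P(outcome | exposed) = 1842/3611 = 0.51011
p₀ = P(outcome | unexposed) = 649/3089 = 0.2101
PN = (p₁ − p₀)/p₁ = (0.51011 − 0.2101) / 0.51011 ≈ 0.58813.
Attributable cases ≈ PN × (exposed cases) = 0.58813 × 1842 ≈ 1083.33.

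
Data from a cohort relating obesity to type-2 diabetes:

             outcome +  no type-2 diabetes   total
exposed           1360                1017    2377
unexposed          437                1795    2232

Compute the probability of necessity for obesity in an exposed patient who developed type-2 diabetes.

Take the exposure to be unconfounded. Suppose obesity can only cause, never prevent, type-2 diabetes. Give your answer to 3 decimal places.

p₁ = P(outcome | exposed) = 1360/2377 = 0.57215
p₀ = P(outcome | unexposed) = 437/2232 = 0.19579
Under exogeneity and monotonicity, PN = (p₁ − p₀) / p₁.
PN = (0.57215 − 0.19579) / 0.57215 = 0.37636 / 0.57215 ≈ 0.6578

PN ≈ 0.658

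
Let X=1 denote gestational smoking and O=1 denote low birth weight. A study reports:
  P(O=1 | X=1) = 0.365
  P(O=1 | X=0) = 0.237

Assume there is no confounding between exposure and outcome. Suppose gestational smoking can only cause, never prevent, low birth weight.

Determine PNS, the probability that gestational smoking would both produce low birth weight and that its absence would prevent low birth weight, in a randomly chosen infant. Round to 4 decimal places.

PNS ≈ 0.1280

Let p₁ = 0.365, p₀ = 0.237.
Under exogeneity and monotonicity, PNS = p₁ − p₀.
PNS = 0.365 − 0.237 = 0.128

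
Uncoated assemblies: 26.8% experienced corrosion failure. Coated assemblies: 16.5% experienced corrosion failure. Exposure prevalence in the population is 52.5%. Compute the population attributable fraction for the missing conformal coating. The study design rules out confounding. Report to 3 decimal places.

PAF ≈ 0.247

p₁ = 0.268, p₀ = 0.165.
Overall risk P(Y=1) = π·p₁ + (1−π)·p₀ = 0.525×0.268 + 0.475×0.165 = 0.21908.
Under exogeneity, PAF = [P(Y=1) − p₀] / P(Y=1).
PAF = (0.21908 − 0.165) / 0.21908 ≈ 0.2468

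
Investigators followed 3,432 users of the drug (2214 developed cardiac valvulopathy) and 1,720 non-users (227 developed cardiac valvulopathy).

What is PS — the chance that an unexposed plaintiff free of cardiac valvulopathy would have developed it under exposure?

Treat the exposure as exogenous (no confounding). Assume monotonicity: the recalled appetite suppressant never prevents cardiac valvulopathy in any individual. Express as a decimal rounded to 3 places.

p₁ = P(outcome | exposed) = 2214/3432 = 0.6451
p₀ = P(outcome | unexposed) = 227/1720 = 0.13198
Under exogeneity and monotonicity, PS = (p₁ − p₀) / (1 − p₀).
PS = (0.6451 − 0.13198) / (1 − 0.13198) = 0.51313 / 0.86802 ≈ 0.5911

PS ≈ 0.591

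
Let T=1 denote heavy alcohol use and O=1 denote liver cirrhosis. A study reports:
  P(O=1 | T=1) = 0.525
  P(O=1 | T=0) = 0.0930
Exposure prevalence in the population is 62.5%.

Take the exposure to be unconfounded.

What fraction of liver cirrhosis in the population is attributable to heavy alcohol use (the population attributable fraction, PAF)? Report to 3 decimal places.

Let p₁ = 0.525, p₀ = 0.093.
Overall risk P(Y=1) = π·p₁ + (1−π)·p₀ = 0.625×0.525 + 0.375×0.093 = 0.363.
Under exogeneity, PAF = [P(Y=1) − p₀] / P(Y=1).
PAF = (0.363 − 0.093) / 0.363 ≈ 0.7438

PAF ≈ 0.744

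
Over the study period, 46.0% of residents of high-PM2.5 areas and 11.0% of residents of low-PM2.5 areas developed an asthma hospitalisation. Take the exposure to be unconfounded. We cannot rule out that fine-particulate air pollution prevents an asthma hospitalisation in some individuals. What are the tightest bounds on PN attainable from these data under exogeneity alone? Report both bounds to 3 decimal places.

0.761 ≤ PN ≤ 1.000

p₁ = 0.46, p₀ = 0.11.
Under exogeneity alone the bounds on PN are max{0,(p₁−p₀)/p₁} ≤ PN ≤ min{1,(1−p₀)/p₁}.
  lower = (p₁ − p₀)/p₁ = 0.35 / 0.46 ≈ 0.7609
  upper = min{1, (1 − p₀)/p₁} = 0.89 / 0.46 ≈ 1.9348 → capped at 1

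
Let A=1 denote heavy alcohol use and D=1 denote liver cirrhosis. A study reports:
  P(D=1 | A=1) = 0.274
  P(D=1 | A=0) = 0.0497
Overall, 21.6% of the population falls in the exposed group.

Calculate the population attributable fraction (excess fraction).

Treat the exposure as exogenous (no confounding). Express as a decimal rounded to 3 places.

PAF ≈ 0.494

Let p₁ = 0.274, p₀ = 0.0497.
Overall risk P(Y=1) = π·p₁ + (1−π)·p₀ = 0.216×0.274 + 0.784×0.0497 = 0.098149.
Under exogeneity, PAF = [P(Y=1) − p₀] / P(Y=1).
PAF = (0.098149 − 0.0497) / 0.098149 ≈ 0.4936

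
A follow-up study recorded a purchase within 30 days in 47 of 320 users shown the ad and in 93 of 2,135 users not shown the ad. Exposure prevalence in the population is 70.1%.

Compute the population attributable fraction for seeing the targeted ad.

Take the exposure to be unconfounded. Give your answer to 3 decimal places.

p₁ = P(outcome | exposed) = 47/320 = 0.14688
p₀ = P(outcome | unexposed) = 93/2135 = 0.04356
Overall risk P(Y=1) = π·p₁ + (1−π)·p₀ = 0.701×0.14688 + 0.299×0.04356 = 0.11598.
Under exogeneity, PAF = [P(Y=1) − p₀] / P(Y=1).
PAF = (0.11598 − 0.04356) / 0.11598 ≈ 0.6244

PAF ≈ 0.624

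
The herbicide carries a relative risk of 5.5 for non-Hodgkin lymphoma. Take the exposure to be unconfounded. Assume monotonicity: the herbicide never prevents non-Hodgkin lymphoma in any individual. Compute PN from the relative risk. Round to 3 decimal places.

PN ≈ 0.818

Under exogeneity and monotonicity, PN = (RR − 1) / RR = 1 − 1/RR.
PN = (5.5 − 1) / 5.5 = 4.5 / 5.5 ≈ 0.8182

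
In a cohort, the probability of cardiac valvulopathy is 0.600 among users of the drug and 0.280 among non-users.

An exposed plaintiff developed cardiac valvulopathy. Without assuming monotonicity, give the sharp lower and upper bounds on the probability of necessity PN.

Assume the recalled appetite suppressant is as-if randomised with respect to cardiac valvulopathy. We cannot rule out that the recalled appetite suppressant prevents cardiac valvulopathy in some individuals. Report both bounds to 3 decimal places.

0.533 ≤ PN ≤ 1.000

Let p₁ = 0.6, p₀ = 0.28.
Under exogeneity alone the bounds on PN are max{0,(p₁−p₀)/p₁} ≤ PN ≤ min{1,(1−p₀)/p₁}.
  lower = (p₁ − p₀)/p₁ = 0.32 / 0.6 ≈ 0.5333
  upper = min{1, (1 − p₀)/p₁} = 0.72 / 0.6 ≈ 1.2000 → capped at 1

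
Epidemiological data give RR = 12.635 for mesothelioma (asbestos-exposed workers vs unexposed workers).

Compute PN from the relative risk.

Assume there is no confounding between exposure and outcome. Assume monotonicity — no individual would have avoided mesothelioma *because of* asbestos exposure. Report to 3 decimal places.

PN ≈ 0.921

Under exogeneity and monotonicity, PN = (RR − 1) / RR = 1 − 1/RR.
PN = (12.635 − 1) / 12.635 = 11.63 / 12.635 ≈ 0.9209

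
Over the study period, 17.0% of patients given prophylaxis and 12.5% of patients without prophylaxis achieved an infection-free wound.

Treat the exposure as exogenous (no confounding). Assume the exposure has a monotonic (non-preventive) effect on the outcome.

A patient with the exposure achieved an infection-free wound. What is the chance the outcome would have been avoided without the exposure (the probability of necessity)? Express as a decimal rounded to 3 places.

PN ≈ 0.265

p₁ = 0.17, p₀ = 0.125.
Under exogeneity and monotonicity, PN = (p₁ − p₀) / p₁.
PN = (0.17 − 0.125) / 0.17 = 0.045 / 0.17 ≈ 0.2647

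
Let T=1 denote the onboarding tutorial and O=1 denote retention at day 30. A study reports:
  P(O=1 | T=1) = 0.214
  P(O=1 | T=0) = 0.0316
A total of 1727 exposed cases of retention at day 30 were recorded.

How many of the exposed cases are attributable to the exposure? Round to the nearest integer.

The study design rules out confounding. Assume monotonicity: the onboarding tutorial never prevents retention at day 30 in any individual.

Let p₁ = 0.214, p₀ = 0.0316.
PN = (p₁ − p₀)/p₁ = (0.214 − 0.0316) / 0.214 ≈ 0.85234.
Attributable cases ≈ PN × (exposed cases) = 0.85234 × 1727 ≈ 1471.99.

about 1472 cases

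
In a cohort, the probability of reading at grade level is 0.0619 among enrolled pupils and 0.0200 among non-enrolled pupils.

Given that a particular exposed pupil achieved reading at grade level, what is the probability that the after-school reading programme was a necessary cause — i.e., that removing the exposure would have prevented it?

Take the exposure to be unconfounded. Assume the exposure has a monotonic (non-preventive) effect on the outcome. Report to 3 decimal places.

Let p₁ = 0.0619, p₀ = 0.02.
Under exogeneity and monotonicity, PN = (p₁ − p₀) / p₁.
PN = (0.0619 − 0.02) / 0.0619 = 0.0419 / 0.0619 ≈ 0.6769

PN ≈ 0.677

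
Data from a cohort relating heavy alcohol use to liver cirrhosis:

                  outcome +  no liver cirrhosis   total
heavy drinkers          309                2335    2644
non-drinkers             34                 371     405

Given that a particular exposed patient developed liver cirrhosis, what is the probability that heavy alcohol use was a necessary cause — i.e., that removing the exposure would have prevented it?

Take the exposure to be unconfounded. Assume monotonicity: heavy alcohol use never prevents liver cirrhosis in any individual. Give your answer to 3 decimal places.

PN ≈ 0.282

p₁ = P(outcome | exposed) = 309/2644 = 0.11687
p₀ = P(outcome | unexposed) = 34/405 = 0.083951
Under exogeneity and monotonicity, PN = (p₁ − p₀) / p₁.
PN = (0.11687 − 0.083951) / 0.11687 = 0.032918 / 0.11687 ≈ 0.2817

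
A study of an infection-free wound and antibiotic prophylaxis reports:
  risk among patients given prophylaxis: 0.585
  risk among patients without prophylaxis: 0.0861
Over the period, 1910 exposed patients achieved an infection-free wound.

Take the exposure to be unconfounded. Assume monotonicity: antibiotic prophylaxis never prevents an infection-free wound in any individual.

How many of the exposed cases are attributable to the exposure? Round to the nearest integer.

Let p₁ = 0.585, p₀ = 0.0861.
PN = (p₁ − p₀)/p₁ = (0.585 − 0.0861) / 0.585 ≈ 0.85282.
Attributable cases ≈ PN × (exposed cases) = 0.85282 × 1910 ≈ 1628.89.

about 1629 cases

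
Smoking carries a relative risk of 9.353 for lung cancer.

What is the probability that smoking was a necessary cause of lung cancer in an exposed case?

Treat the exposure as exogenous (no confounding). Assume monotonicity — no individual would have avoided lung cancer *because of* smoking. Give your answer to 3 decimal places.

Under exogeneity and monotonicity, PN = (RR − 1) / RR = 1 − 1/RR.
PN = (9.353 − 1) / 9.353 = 8.353 / 9.353 ≈ 0.8931

PN ≈ 0.893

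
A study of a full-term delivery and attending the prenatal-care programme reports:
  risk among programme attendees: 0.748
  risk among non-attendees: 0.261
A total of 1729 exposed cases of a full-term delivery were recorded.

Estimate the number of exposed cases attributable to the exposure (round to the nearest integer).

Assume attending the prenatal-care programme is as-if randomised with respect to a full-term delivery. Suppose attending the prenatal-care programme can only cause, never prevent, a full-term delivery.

Let p₁ = 0.748, p₀ = 0.261.
PN = (p₁ − p₀)/p₁ = (0.748 − 0.261) / 0.748 ≈ 0.65107.
Attributable cases ≈ PN × (exposed cases) = 0.65107 × 1729 ≈ 1125.70.

about 1126 cases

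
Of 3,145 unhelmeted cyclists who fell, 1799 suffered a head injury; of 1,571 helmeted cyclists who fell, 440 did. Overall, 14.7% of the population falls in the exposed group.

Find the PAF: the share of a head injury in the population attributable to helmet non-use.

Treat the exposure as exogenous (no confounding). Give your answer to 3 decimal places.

PAF ≈ 0.133

p₁ = P(outcome | exposed) = 1799/3145 = 0.57202
p₀ = P(outcome | unexposed) = 440/1571 = 0.28008
Overall risk P(Y=1) = π·p₁ + (1−π)·p₀ = 0.147×0.57202 + 0.853×0.28008 = 0.32299.
Under exogeneity, PAF = [P(Y=1) − p₀] / P(Y=1).
PAF = (0.32299 − 0.28008) / 0.32299 ≈ 0.1329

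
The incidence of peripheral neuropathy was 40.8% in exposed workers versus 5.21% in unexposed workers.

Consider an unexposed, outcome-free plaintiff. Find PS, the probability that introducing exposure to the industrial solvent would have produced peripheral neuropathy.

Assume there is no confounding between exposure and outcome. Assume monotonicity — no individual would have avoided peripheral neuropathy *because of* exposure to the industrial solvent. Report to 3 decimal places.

PS ≈ 0.375

p₁ = 0.408, p₀ = 0.0521.
Under exogeneity and monotonicity, PS = (p₁ − p₀) / (1 − p₀).
PS = (0.408 − 0.0521) / (1 − 0.0521) = 0.3559 / 0.9479 ≈ 0.3755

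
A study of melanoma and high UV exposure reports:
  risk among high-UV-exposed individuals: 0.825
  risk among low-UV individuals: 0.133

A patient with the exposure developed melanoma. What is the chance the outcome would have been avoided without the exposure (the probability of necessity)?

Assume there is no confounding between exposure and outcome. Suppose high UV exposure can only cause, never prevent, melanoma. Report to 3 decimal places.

Let p₁ = 0.825, p₀ = 0.133.
Under exogeneity and monotonicity, PN = (p₁ − p₀) / p₁.
PN = (0.825 − 0.133) / 0.825 = 0.692 / 0.825 ≈ 0.8388

PN ≈ 0.839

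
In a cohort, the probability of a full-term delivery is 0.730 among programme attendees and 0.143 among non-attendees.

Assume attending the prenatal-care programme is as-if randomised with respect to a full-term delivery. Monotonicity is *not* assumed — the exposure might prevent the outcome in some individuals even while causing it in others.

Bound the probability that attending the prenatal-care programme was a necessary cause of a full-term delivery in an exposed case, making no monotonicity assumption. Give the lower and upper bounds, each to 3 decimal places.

Let p₁ = 0.73, p₀ = 0.143.
Under exogeneity alone the bounds on PN are max{0,(p₁−p₀)/p₁} ≤ PN ≤ min{1,(1−p₀)/p₁}.
  lower = (p₁ − p₀)/p₁ = 0.587 / 0.73 ≈ 0.8041
  upper = min{1, (1 − p₀)/p₁} = 0.857 / 0.73 ≈ 1.1740 → capped at 1

0.804 ≤ PN ≤ 1.000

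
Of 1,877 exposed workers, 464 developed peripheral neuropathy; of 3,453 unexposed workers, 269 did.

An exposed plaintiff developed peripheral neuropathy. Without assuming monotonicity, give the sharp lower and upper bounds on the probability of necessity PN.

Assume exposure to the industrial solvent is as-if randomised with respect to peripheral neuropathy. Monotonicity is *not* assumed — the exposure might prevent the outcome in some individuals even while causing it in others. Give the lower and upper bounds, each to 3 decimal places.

p₁ = P(outcome | exposed) = 464/1877 = 0.2472
p₀ = P(outcome | unexposed) = 269/3453 = 0.077903
Under exogeneity alone the bounds on PN are max{0,(p₁−p₀)/p₁} ≤ PN ≤ min{1,(1−p₀)/p₁}.
  lower = (p₁ − p₀)/p₁ = 0.1693 / 0.2472 ≈ 0.6849
  upper = min{1, (1 − p₀)/p₁} = 0.9221 / 0.2472 ≈ 3.7301 → capped at 1

0.685 ≤ PN ≤ 1.000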